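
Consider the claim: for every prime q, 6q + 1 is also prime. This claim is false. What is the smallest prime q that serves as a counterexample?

q = 19

We need the least prime q for which 6q + 1 is not prime.
The first 7 eligible values, up to q = 17, all satisfy the conclusion.
q = 19: 6q + 1 = 115 = 5 × 23, not prime.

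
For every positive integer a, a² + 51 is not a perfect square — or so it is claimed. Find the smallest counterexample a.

A counterexample is any positive integer a such that a² + 51 is a perfect square; we check each in order.
For a = 1, 2, 3, 4, 5, 6 the conclusion holds.
a = 7: 7² + 51 = 100 = 10², a perfect square.
Thus a = 7 disproves the claim, and no smaller a works.

a = 7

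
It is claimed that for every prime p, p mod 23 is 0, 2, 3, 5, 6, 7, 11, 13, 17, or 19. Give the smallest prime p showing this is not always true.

We need the least prime p for which the claim fails.
The first 10 eligible values, up to p = 29, all satisfy the conclusion.
p = 31: 31 mod 23 = 8 — not in {0, 2, 3, 5, 6, 7, 11, 13, 17, 19}.
Hence p = 31 is a counterexample.

p = 31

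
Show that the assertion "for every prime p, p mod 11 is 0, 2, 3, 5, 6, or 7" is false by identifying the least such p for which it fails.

p = 19

A counterexample is any prime p such that the claim fails; we check each in order.
p = 2: 2 mod 11 = 2.
p = 3: 3 mod 11 = 3.
p = 5: 5 mod 11 = 5.
p = 7: 7 mod 11 = 7.
p = 11: 11 mod 11 = 0.
p = 13: 13 mod 11 = 2.
p = 17: 17 mod 11 = 6.
p = 19: 19 mod 11 = 8 — not in {0, 2, 3, 5, 6, 7}.
So p = 19 is the smallest counterexample.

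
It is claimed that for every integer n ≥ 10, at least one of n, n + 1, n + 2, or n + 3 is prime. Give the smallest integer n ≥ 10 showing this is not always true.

A counterexample is any integer n ≥ 10 such that n, n + 1, n + 2, n + 3 are all composite; we check each in order.
For n = 10, 11, 12, 13, …, 21, 22, 23 the conclusion holds.
n = 24: 24 = 2 × 12; 25 = 5 × 5; 26 = 2 × 13; 27 = 3 × 9 — all composite.
So n = 24 is the smallest counterexample.

n = 24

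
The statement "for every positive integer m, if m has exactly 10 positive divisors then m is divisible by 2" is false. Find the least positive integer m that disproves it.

We need the least positive integer m for which m has exactly 10 positive divisors but m is not divisible by 2.
For m = 48, 80, 112, 162, 176, 208, 272, 304, 368 the conclusion holds.
m = 405: τ(405) = 10; 405 mod 2 = 1.

m = 405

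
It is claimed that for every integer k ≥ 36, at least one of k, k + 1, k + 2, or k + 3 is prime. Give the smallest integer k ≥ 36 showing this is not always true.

k = 48

The first 12 eligible values, up to k = 47, all satisfy the conclusion.
k = 48: 48 = 2 × 24; 49 = 7 × 7; 50 = 2 × 25; 51 = 3 × 17 — all composite.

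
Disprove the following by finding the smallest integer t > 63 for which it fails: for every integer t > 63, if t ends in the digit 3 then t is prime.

t = 93

t = 73: 73 ends in 3 and is prime.
t = 83: 83 ends in 3 and is prime.
t = 93: 93 ends in 3; 93 = 3 × 31, composite.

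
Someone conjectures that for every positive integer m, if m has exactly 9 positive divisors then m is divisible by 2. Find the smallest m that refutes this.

m = 225

For m = 36, 100, 196 the conclusion holds.
m = 225: τ(225) = 9; 225 mod 2 = 1.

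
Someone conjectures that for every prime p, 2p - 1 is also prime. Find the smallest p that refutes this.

For p = 2, 3 the conclusion holds.
p = 5: 2p - 1 = 9 = 3 × 3, not prime.

p = 5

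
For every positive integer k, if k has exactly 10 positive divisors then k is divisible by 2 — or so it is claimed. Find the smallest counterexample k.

k = 405

A counterexample is any positive integer k such that k has exactly 10 positive divisors but k is not divisible by 2; we check each in order.
For k = 48, 80, 112, 162, 176, 208, 272, 304, 368 the conclusion holds.
k = 405: τ(405) = 10; 405 mod 2 = 1.
So k = 405 is the smallest counterexample.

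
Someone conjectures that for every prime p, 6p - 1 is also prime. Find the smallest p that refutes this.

Check each prime p in order until 6p - 1 is not prime.
For p = 2, 3, 5, 7 the conclusion holds.
p = 11: 6p - 1 = 65 = 5 × 13, not prime.

p = 11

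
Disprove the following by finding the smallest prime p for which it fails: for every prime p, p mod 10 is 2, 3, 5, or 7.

p = 11

We need the least prime p for which the claim fails.
For p = 2, 3, 5, 7 the conclusion holds.
p = 11: 11 mod 10 = 1 — not in {2, 3, 5, 7}.
Thus p = 11 disproves the claim, and no smaller p works.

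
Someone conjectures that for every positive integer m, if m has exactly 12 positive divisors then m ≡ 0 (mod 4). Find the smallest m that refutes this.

We need the least positive integer m for which m has exactly 12 positive divisors but the claim fails.
m = 60: τ(60) = 12; 60 ≡ 0 (mod 4).
m = 72: τ(72) = 12; 72 ≡ 0 (mod 4).
m = 84: τ(84) = 12; 84 ≡ 0 (mod 4).
m = 90: τ(90) = 12; 90 ≡ 2 (mod 4).

m = 90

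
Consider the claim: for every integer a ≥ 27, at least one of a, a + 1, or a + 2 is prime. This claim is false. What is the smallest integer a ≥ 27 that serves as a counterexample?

The first 5 eligible values, up to a = 31, all satisfy the conclusion.
a = 32: 32 = 2 × 16; 33 = 3 × 11; 34 = 2 × 17 — all composite.
Hence a = 32 is a counterexample.

a = 32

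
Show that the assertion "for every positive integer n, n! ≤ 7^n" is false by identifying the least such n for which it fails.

n = 17

The first 16 eligible values, up to n = 16, all satisfy the conclusion.
n = 17: n! = 355687428096000 and 7^n = 232630513987207, so 355687428096000 > 232630513987207.
Hence n = 17 is a counterexample.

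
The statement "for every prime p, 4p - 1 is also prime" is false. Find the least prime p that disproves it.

Check each prime p in order until 4p - 1 is not prime.
For p = 2, 3, 5 the conclusion holds.
p = 7: 4p - 1 = 27 = 3 × 9, not prime.
Thus p = 7 disproves the claim, and no smaller p works.

p = 7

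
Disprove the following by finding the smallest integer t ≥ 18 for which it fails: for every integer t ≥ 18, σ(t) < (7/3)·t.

t = 18: σ(18) = 39; 39 < 42.
t = 19: σ(19) = 20; 20 < 133/3.
t = 20: σ(20) = 42; 42 < 140/3.
t = 21: σ(21) = 32; 32 < 49.
t = 22: σ(22) = 36; 36 < 154/3.
t = 23: σ(23) = 24; 24 < 161/3.
t = 24: σ(24) = 60; 60 ≥ 56.
Thus t = 24 disproves the claim, and no smaller t works.

t = 24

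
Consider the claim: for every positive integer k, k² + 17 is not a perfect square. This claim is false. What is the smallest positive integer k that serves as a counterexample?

k = 8

We need the least positive integer k for which k² + 17 is a perfect square.
k = 1: 1² + 17 = 18, not a perfect square.
k = 2: 2² + 17 = 21, not a perfect square.
k = 3: 3² + 17 = 26, not a perfect square.
k = 4: 4² + 17 = 33, not a perfect square.
k = 5: 5² + 17 = 42, not a perfect square.
k = 6: 6² + 17 = 53, not a perfect square.
k = 7: 7² + 17 = 66, not a perfect square.
k = 8: 8² + 17 = 81 = 9², a perfect square.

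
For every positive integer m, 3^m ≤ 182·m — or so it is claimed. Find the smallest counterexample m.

We need the least positive integer m for which 3^m > 182·m.
The first 6 eligible values, up to m = 6, all satisfy the conclusion.
m = 7: 3^m = 2187 and 182·m = 1274, so 2187 > 1274.
Thus m = 7 disproves the claim, and no smaller m works.

m = 7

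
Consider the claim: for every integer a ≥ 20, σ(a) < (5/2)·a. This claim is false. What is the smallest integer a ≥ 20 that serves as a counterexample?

We need the least integer a ≥ 20 for which the claim fails.
a = 20: σ(20) = 42; 42 < 50.
a = 21: σ(21) = 32; 32 < 105/2.
a = 22: σ(22) = 36; 36 < 55.
a = 23: σ(23) = 24; 24 < 115/2.
a = 24: σ(24) = 60; 60 ≥ 60.
Hence a = 24 is a counterexample.

a = 24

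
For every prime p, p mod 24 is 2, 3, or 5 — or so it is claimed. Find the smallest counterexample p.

p = 2: 2 mod 24 = 2.
p = 3: 3 mod 24 = 3.
p = 5: 5 mod 24 = 5.
p = 7: 7 mod 24 = 7 — not in {2, 3, 5}.

p = 7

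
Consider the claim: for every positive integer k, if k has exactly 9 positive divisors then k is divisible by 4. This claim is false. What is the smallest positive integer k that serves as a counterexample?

k = 225

k = 36: τ(36) = 9; 36 mod 4 = 0.
k = 100: τ(100) = 9; 100 mod 4 = 0.
k = 196: τ(196) = 9; 196 mod 4 = 0.
k = 225: τ(225) = 9; 225 mod 4 = 1.
Thus k = 225 disproves the claim, and no smaller k works.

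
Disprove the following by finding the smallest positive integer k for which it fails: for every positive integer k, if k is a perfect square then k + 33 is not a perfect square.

k = 1: 1 + 33 = 34, not a perfect square.
k = 4: 4 + 33 = 37, not a perfect square.
k = 9: 9 + 33 = 42, not a perfect square.
k = 16: 16 = 4² and 16 + 33 = 49 = 7².
Thus k = 16 disproves the claim, and no smaller k works.

k = 16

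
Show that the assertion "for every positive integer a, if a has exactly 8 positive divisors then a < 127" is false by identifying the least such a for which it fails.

a = 128

We need the least positive integer a for which a has exactly 8 positive divisors but the claim fails.
For a = 24, 30, 40, 42, …, 105, 110, 114 the conclusion holds.
a = 128: τ(128) = 8; 128 ≥ 127.
Thus a = 128 disproves the claim, and no smaller a works.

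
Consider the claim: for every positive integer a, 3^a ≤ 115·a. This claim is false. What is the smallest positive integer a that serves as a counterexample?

a = 6

A counterexample is any positive integer a such that 3^a > 115·a; we check each in order.
For a = 1, 2, 3, 4, 5 the conclusion holds.
a = 6: 3^a = 729 and 115·a = 690, so 729 > 690.
Thus a = 6 disproves the claim, and no smaller a works.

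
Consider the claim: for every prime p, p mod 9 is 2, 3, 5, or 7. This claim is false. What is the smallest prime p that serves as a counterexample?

p = 2: 2 mod 9 = 2.
p = 3: 3 mod 9 = 3.
p = 5: 5 mod 9 = 5.
p = 7: 7 mod 9 = 7.
p = 11: 11 mod 9 = 2.
p = 13: 13 mod 9 = 4 — not in {2, 3, 5, 7}.

p = 13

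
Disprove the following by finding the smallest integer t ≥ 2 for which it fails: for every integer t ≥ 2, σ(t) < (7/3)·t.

t = 12

Check each integer t ≥ 2 in order until the claim fails.
The first 10 eligible values, up to t = 11, all satisfy the conclusion.
t = 12: σ(12) = 28; 28 ≥ 28.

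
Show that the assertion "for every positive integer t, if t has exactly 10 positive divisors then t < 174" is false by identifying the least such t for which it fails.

A counterexample is any positive integer t such that t has exactly 10 positive divisors but the claim fails; we check each in order.
For t = 48, 80, 112, 162 the conclusion holds.
t = 176: τ(176) = 10; 176 ≥ 174.
Hence t = 176 is a counterexample.

t = 176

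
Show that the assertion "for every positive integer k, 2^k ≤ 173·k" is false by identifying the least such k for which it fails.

k = 11

A counterexample is any positive integer k such that 2^k > 173·k; we check each in order.
The first 10 eligible values, up to k = 10, all satisfy the conclusion.
k = 11: 2^k = 2048 and 173·k = 1903, so 2048 > 1903.
Thus k = 11 disproves the claim, and no smaller k works.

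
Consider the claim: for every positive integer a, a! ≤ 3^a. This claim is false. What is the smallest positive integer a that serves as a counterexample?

a = 7

Check each positive integer a in order until a! > 3^a.
a = 1: a! = 1 and 3^a = 3, so 1 ≤ 3.
a = 2: a! = 2 and 3^a = 9, so 2 ≤ 9.
a = 3: a! = 6 and 3^a = 27, so 6 ≤ 27.
a = 4: a! = 24 and 3^a = 81, so 24 ≤ 81.
a = 5: a! = 120 and 3^a = 243, so 120 ≤ 243.
a = 6: a! = 720 and 3^a = 729, so 720 ≤ 729.
a = 7: a! = 5040 and 3^a = 2187, so 5040 > 2187.
Thus a = 7 disproves the claim, and no smaller a works.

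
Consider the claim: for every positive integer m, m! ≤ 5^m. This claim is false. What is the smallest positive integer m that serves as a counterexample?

For m = 1, 2, 3, 4, …, 9, 10, 11 the conclusion holds.
m = 12: m! = 479001600 and 5^m = 244140625, so 479001600 > 244140625.
So m = 12 is the smallest counterexample.

m = 12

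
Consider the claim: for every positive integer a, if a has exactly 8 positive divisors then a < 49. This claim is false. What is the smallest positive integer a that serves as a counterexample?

a = 54

Check each positive integer a in order until a has exactly 8 positive divisors but the claim fails.
For a = 24, 30, 40, 42 the conclusion holds.
a = 54: τ(54) = 8; 54 ≥ 49.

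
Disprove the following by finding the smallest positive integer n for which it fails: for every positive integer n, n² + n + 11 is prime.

For n = 1, 2, 3, 4, 5, 6, 7, 8, 9 the conclusion holds.
n = 10: n² + n + 11 = 121 = 11 × 11, composite.
Hence n = 10 is a counterexample.

n = 10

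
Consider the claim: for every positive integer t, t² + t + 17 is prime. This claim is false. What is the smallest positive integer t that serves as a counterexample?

t = 16

A counterexample is any positive integer t such that t² + t + 17 is not prime; we check each in order.
For t = 1, 2, 3, 4, …, 13, 14, 15 the conclusion holds.
t = 16: t² + t + 17 = 289 = 17 × 17, composite.
Hence t = 16 is a counterexample.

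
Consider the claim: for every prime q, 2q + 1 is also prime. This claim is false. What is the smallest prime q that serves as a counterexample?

q = 2: 2q + 1 = 5, prime.
q = 3: 2q + 1 = 7, prime.
q = 5: 2q + 1 = 11, prime.
q = 7: 2q + 1 = 15 = 3 × 5, not prime.

q = 7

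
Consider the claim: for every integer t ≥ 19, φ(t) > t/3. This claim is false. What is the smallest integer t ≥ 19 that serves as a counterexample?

Check each integer t ≥ 19 in order until the claim fails.
t = 19: φ(19) = 18 and 19/3 = 19/3, so φ(19) > 19/3.
t = 20: φ(20) = 8 and 20/3 = 20/3, so φ(20) > 20/3.
t = 21: φ(21) = 12 and 21/3 = 7, so φ(21) > 21/3.
t = 22: φ(22) = 10 and 22/3 = 22/3, so φ(22) > 22/3.
t = 23: φ(23) = 22 and 23/3 = 23/3, so φ(23) > 23/3.
t = 24: φ(24) = 8 and 24/3 = 8, so φ(24) ≤ 24/3.

t = 24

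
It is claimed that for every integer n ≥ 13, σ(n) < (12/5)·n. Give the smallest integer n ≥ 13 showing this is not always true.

n = 24

The first 11 eligible values, up to n = 23, all satisfy the conclusion.
n = 24: σ(24) = 60; 60 ≥ 288/5.
So n = 24 is the smallest counterexample.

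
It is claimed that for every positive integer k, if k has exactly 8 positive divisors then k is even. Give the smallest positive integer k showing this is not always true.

k = 105

For k = 24, 30, 40, 42, …, 88, 102, 104 the conclusion holds.
k = 105: divisors of 105: 1, 3, 5, 7, 15, 21, 35, 105; 105 is odd.
Thus k = 105 disproves the claim, and no smaller k works.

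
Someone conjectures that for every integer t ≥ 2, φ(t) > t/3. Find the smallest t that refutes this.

For t = 2, 3, 4, 5 the conclusion holds.
t = 6: φ(6) = 2 and 6/3 = 2, so φ(6) ≤ 6/3.
So t = 6 is the smallest counterexample.

t = 6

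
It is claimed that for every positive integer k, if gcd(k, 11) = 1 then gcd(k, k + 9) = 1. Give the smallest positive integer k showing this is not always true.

A counterexample is any positive integer k such that gcd(k, 11) = 1 but gcd(k, k + 9) > 1; we check each in order.
k = 1: gcd(1, 10) = 1.
k = 2: gcd(2, 11) = 1.
k = 3: gcd(3, 12) = 3.

k = 3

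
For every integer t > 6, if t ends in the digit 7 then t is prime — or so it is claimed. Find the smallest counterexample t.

t = 27

A counterexample is any integer t > 6 such that t ends in the digit 7 but t is not prime; we check each in order.
For t = 7, 17 the conclusion holds.
t = 27: 27 ends in 7; 27 = 3 × 9, composite.
Hence t = 27 is a counterexample.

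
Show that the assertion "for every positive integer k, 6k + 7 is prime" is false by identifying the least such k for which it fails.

For k = 1, 2 the conclusion holds.
k = 3: 6k + 7 = 25 = 5 × 5, composite.
Hence k = 3 is a counterexample.

k = 3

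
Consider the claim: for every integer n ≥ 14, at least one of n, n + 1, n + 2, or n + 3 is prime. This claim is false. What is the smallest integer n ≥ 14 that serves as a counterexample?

For n = 14, 15, 16, 17, 18, 19, 20, 21, 22, 23 the conclusion holds.
n = 24: 24 = 2 × 12; 25 = 5 × 5; 26 = 2 × 13; 27 = 3 × 9 — all composite.
So n = 24 is the smallest counterexample.

n = 24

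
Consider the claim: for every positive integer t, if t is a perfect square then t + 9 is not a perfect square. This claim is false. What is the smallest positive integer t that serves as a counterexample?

t = 16

For t = 1, 4, 9 the conclusion holds.
t = 16: 16 = 4² and 16 + 9 = 25 = 5².
Hence t = 16 is a counterexample.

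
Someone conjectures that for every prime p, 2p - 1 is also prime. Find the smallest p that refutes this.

We need the least prime p for which 2p - 1 is not prime.
p = 2: 2p - 1 = 3, prime.
p = 3: 2p - 1 = 5, prime.
p = 5: 2p - 1 = 9 = 3 × 3, not prime.
Thus p = 5 disproves the claim, and no smaller p works.

p = 5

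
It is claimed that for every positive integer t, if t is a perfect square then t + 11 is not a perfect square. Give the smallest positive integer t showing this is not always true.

Check each positive integer t in order until t is a perfect square but t + 11 is a perfect square.
For t = 1, 4, 9, 16 the conclusion holds.
t = 25: 25 = 5² and 25 + 11 = 36 = 6².

t = 25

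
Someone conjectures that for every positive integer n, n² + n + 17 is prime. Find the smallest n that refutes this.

n = 16

A counterexample is any positive integer n such that n² + n + 17 is not prime; we check each in order.
The first 15 eligible values, up to n = 15, all satisfy the conclusion.
n = 16: n² + n + 17 = 289 = 17 × 17, composite.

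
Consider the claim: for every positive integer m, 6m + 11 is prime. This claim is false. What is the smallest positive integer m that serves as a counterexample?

m = 4

m = 1: 6m + 11 = 17, prime.
m = 2: 6m + 11 = 23, prime.
m = 3: 6m + 11 = 29, prime.
m = 4: 6m + 11 = 35 = 5 × 7, composite.
Hence m = 4 is a counterexample.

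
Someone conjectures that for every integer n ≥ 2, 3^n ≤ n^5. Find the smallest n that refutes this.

Check each integer n ≥ 2 in order until 3^n > n^5.
The first 9 eligible values, up to n = 10, all satisfy the conclusion.
n = 11: 3^n = 177147 and n^5 = 161051, so 177147 > 161051.

n = 11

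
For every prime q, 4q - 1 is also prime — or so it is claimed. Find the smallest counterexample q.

q = 2: 4q - 1 = 7, prime.
q = 3: 4q - 1 = 11, prime.
q = 5: 4q - 1 = 19, prime.
q = 7: 4q - 1 = 27 = 3 × 9, not prime.
So q = 7 is the smallest counterexample.

q = 7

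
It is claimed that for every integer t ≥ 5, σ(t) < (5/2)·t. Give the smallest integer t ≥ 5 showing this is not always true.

t = 24

Check each integer t ≥ 5 in order until the claim fails.
For t = 5, 6, 7, 8, …, 21, 22, 23 the conclusion holds.
t = 24: σ(24) = 60; 60 ≥ 60.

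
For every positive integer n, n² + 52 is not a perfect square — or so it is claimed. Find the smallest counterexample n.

n = 12

The first 11 eligible values, up to n = 11, all satisfy the conclusion.
n = 12: 12² + 52 = 196 = 14², a perfect square.
Thus n = 12 disproves the claim, and no smaller n works.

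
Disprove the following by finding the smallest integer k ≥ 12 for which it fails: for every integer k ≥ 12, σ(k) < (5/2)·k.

For k = 12, 13, 14, 15, …, 21, 22, 23 the conclusion holds.
k = 24: σ(24) = 60; 60 ≥ 60.
So k = 24 is the smallest counterexample.

k = 24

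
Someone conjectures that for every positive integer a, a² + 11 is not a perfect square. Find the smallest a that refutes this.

a = 5

Check each positive integer a in order until a² + 11 is a perfect square.
a = 1: 1² + 11 = 12, not a perfect square.
a = 2: 2² + 11 = 15, not a perfect square.
a = 3: 3² + 11 = 20, not a perfect square.
a = 4: 4² + 11 = 27, not a perfect square.
a = 5: 5² + 11 = 36 = 6², a perfect square.
Hence a = 5 is a counterexample.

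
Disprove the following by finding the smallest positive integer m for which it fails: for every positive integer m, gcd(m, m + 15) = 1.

m = 3

m = 1: gcd(1, 16) = 1.
m = 2: gcd(2, 17) = 1.
m = 3: gcd(3, 18) = 3.
Hence m = 3 is a counterexample.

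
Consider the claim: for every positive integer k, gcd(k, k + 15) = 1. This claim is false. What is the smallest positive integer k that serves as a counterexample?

k = 3

k = 1: gcd(1, 16) = 1.
k = 2: gcd(2, 17) = 1.
k = 3: gcd(3, 18) = 3.
So k = 3 is the smallest counterexample.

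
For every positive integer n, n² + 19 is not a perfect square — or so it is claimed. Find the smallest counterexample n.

For n = 1, 2, 3, 4, 5, 6, 7, 8 the conclusion holds.
n = 9: 9² + 19 = 100 = 10², a perfect square.

n = 9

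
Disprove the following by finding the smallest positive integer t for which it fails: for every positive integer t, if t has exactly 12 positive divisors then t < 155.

Check each positive integer t in order until t has exactly 12 positive divisors but the claim fails.
For t = 60, 72, 84, 90, 96, 108, 126, 132, 140, 150 the conclusion holds.
t = 156: τ(156) = 12; 156 ≥ 155.

t = 156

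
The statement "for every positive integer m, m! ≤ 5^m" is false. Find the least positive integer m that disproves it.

For m = 1, 2, 3, 4, …, 9, 10, 11 the conclusion holds.
m = 12: m! = 479001600 and 5^m = 244140625, so 479001600 > 244140625.

m = 12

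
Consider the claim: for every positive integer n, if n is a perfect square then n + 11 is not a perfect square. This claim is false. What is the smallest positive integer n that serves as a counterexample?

n = 25

Check each positive integer n in order until n is a perfect square but n + 11 is a perfect square.
For n = 1, 4, 9, 16 the conclusion holds.
n = 25: 25 = 5² and 25 + 11 = 36 = 6².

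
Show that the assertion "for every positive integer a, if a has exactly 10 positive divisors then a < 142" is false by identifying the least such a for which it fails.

A counterexample is any positive integer a such that a has exactly 10 positive divisors but the claim fails; we check each in order.
a = 48: τ(48) = 10; 48 < 142.
a = 80: τ(80) = 10; 80 < 142.
a = 112: τ(112) = 10; 112 < 142.
a = 162: τ(162) = 10; 162 ≥ 142.

a = 162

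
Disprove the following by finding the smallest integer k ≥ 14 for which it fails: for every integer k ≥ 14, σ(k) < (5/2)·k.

k = 24

We need the least integer k ≥ 14 for which the claim fails.
For k = 14, 15, 16, 17, 18, 19, 20, 21, 22, 23 the conclusion holds.
k = 24: σ(24) = 60; 60 ≥ 60.
Thus k = 24 disproves the claim, and no smaller k works.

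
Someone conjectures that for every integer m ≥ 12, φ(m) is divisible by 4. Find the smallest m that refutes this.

m = 12: φ(12) = 4; 4 mod 4 = 0.
m = 13: φ(13) = 12; 12 mod 4 = 0.
m = 14: φ(14) = 6; 6 mod 4 = 2.

m = 14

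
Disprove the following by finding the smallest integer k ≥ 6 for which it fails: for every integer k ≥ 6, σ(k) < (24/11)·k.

k = 12

We need the least integer k ≥ 6 for which the claim fails.
For k = 6, 7, 8, 9, 10, 11 the conclusion holds.
k = 12: σ(12) = 28; 28 ≥ 288/11.
Thus k = 12 disproves the claim, and no smaller k works.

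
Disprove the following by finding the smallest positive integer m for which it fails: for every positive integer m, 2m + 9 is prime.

m = 3

m = 1: 2m + 9 = 11, prime.
m = 2: 2m + 9 = 13, prime.
m = 3: 2m + 9 = 15 = 3 × 5, composite.
Thus m = 3 disproves the claim, and no smaller m works.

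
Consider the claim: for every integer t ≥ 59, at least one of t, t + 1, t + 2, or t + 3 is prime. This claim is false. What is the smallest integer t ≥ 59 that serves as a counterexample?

t = 62

For t = 59, 60, 61 the conclusion holds.
t = 62: 62 = 2 × 31; 63 = 3 × 21; 64 = 2 × 32; 65 = 5 × 13 — all composite.
So t = 62 is the smallest counterexample.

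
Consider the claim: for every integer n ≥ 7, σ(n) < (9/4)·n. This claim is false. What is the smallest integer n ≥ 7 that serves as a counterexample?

We need the least integer n ≥ 7 for which the claim fails.
The first 5 eligible values, up to n = 11, all satisfy the conclusion.
n = 12: σ(12) = 28; 28 ≥ 27.
Thus n = 12 disproves the claim, and no smaller n works.

n = 12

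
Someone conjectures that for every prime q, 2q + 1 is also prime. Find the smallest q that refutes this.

q = 7

A counterexample is any prime q such that 2q + 1 is not prime; we check each in order.
q = 2: 2q + 1 = 5, prime.
q = 3: 2q + 1 = 7, prime.
q = 5: 2q + 1 = 11, prime.
q = 7: 2q + 1 = 15 = 3 × 5, not prime.
Hence q = 7 is a counterexample.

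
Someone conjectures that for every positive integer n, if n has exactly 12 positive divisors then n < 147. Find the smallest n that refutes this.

n = 150

Check each positive integer n in order until n has exactly 12 positive divisors but the claim fails.
For n = 60, 72, 84, 90, 96, 108, 126, 132, 140 the conclusion holds.
n = 150: τ(150) = 12; 150 ≥ 147.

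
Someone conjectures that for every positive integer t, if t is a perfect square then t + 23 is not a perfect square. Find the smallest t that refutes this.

t = 121

We need the least positive integer t for which t is a perfect square but t + 23 is a perfect square.
The first 10 eligible values, up to t = 100, all satisfy the conclusion.
t = 121: 121 = 11² and 121 + 23 = 144 = 12².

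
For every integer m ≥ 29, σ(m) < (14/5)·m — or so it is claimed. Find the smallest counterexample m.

m = 60

A counterexample is any integer m ≥ 29 such that the claim fails; we check each in order.
For m = 29, 30, 31, 32, …, 57, 58, 59 the conclusion holds.
m = 60: σ(60) = 168; 168 ≥ 168.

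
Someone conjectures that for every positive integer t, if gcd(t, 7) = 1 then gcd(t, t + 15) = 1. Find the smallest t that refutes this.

t = 3

A counterexample is any positive integer t such that gcd(t, 7) = 1 but gcd(t, t + 15) > 1; we check each in order.
t = 1: gcd(1, 16) = 1.
t = 2: gcd(2, 17) = 1.
t = 3: gcd(3, 18) = 3.
So t = 3 is the smallest counterexample.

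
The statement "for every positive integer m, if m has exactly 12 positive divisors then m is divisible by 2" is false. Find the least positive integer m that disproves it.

We need the least positive integer m for which m has exactly 12 positive divisors but m is not divisible by 2.
For m = 60, 72, 84, 90, …, 294, 306, 308 the conclusion holds.
m = 315: τ(315) = 12; 315 mod 2 = 1.
So m = 315 is the smallest counterexample.

m = 315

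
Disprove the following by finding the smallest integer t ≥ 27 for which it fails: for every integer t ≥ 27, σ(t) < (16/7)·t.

t = 30

t = 27: σ(27) = 40; 40 < 432/7.
t = 28: σ(28) = 56; 56 < 64.
t = 29: σ(29) = 30; 30 < 464/7.
t = 30: σ(30) = 72; 72 ≥ 480/7.
Hence t = 30 is a counterexample.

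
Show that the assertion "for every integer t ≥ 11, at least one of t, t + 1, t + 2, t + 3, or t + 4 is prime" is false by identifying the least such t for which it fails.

The first 13 eligible values, up to t = 23, all satisfy the conclusion.
t = 24: 24 = 2 × 12; 25 = 5 × 5; 26 = 2 × 13; 27 = 3 × 9; 28 = 2 × 14 — all composite.

t = 24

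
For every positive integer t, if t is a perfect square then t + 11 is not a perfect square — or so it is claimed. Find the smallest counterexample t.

We need the least positive integer t for which t is a perfect square but t + 11 is a perfect square.
t = 1: 1 + 11 = 12, not a perfect square.
t = 4: 4 + 11 = 15, not a perfect square.
t = 9: 9 + 11 = 20, not a perfect square.
t = 16: 16 + 11 = 27, not a perfect square.
t = 25: 25 = 5² and 25 + 11 = 36 = 6².

t = 25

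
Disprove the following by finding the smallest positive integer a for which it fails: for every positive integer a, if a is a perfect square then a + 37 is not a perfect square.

We need the least positive integer a for which a is a perfect square but a + 37 is a perfect square.
The first 17 eligible values, up to a = 289, all satisfy the conclusion.
a = 324: 324 = 18² and 324 + 37 = 361 = 19².

a = 324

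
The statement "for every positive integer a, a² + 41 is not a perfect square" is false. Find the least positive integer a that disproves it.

a = 20

We need the least positive integer a for which a² + 41 is a perfect square.
For a = 1, 2, 3, 4, …, 17, 18, 19 the conclusion holds.
a = 20: 20² + 41 = 441 = 21², a perfect square.
Hence a = 20 is a counterexample.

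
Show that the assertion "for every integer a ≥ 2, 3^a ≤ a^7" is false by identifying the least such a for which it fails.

a = 19

A counterexample is any integer a ≥ 2 such that 3^a > a^7; we check each in order.
For a = 2, 3, 4, 5, …, 16, 17, 18 the conclusion holds.
a = 19: 3^a = 1162261467 and a^7 = 893871739, so 1162261467 > 893871739.
Thus a = 19 disproves the claim, and no smaller a works.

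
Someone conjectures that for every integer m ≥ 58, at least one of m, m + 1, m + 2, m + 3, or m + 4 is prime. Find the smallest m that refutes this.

A counterexample is any integer m ≥ 58 such that m, m + 1, m + 2, m + 3, m + 4 are all composite; we check each in order.
m = 58: 59 is prime.
m = 59: 59 is prime.
m = 60: 61 is prime.
m = 61: 61 is prime.
m = 62: 62 = 2 × 31; 63 = 3 × 21; 64 = 2 × 32; 65 = 5 × 13; 66 = 2 × 33 — all composite.

m = 62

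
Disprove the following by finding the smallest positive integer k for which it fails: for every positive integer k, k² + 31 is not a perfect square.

k = 15

A counterexample is any positive integer k such that k² + 31 is a perfect square; we check each in order.
The first 14 eligible values, up to k = 14, all satisfy the conclusion.
k = 15: 15² + 31 = 256 = 16², a perfect square.
Hence k = 15 is a counterexample.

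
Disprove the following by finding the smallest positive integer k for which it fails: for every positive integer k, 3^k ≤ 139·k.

k = 7

The first 6 eligible values, up to k = 6, all satisfy the conclusion.
k = 7: 3^k = 2187 and 139·k = 973, so 2187 > 973.
Hence k = 7 is a counterexample.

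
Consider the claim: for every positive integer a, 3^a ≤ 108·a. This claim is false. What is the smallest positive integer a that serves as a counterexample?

Check each positive integer a in order until 3^a > 108·a.
For a = 1, 2, 3, 4, 5 the conclusion holds.
a = 6: 3^a = 729 and 108·a = 648, so 729 > 648.
So a = 6 is the smallest counterexample.

a = 6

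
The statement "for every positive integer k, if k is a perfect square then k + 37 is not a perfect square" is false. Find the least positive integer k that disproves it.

A counterexample is any positive integer k such that k is a perfect square but k + 37 is a perfect square; we check each in order.
The first 17 eligible values, up to k = 289, all satisfy the conclusion.
k = 324: 324 = 18² and 324 + 37 = 361 = 19².

k = 324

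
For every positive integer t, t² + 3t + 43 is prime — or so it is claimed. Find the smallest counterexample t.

t = 39

The first 38 eligible values, up to t = 38, all satisfy the conclusion.
t = 39: t² + 3t + 43 = 1681 = 41 × 41, composite.
Thus t = 39 disproves the claim, and no smaller t works.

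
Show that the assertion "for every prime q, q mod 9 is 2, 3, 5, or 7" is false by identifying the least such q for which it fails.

q = 13

Check each prime q in order until the claim fails.
For q = 2, 3, 5, 7, 11 the conclusion holds.
q = 13: 13 mod 9 = 4 — not in {2, 3, 5, 7}.
Thus q = 13 disproves the claim, and no smaller q works.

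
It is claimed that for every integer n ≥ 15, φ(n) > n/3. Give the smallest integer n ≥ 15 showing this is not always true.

n = 18

A counterexample is any integer n ≥ 15 such that the claim fails; we check each in order.
n = 15: φ(15) = 8 and 15/3 = 5, so φ(15) > 15/3.
n = 16: φ(16) = 8 and 16/3 = 16/3, so φ(16) > 16/3.
n = 17: φ(17) = 16 and 17/3 = 17/3, so φ(17) > 17/3.
n = 18: φ(18) = 6 and 18/3 = 6, so φ(18) ≤ 18/3.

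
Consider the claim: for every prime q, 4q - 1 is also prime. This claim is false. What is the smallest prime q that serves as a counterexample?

q = 7

q = 2: 4q - 1 = 7, prime.
q = 3: 4q - 1 = 11, prime.
q = 5: 4q - 1 = 19, prime.
q = 7: 4q - 1 = 27 = 3 × 9, not prime.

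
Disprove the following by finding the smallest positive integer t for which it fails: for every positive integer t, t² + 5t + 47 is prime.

Check each positive integer t in order until t² + 5t + 47 is not prime.
For t = 1, 2, 3, 4, …, 35, 36, 37 the conclusion holds.
t = 38: t² + 5t + 47 = 1681 = 41 × 41, composite.
Thus t = 38 disproves the claim, and no smaller t works.

t = 38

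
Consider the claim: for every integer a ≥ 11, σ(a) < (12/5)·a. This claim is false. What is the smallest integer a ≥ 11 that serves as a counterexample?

a = 24

For a = 11, 12, 13, 14, …, 21, 22, 23 the conclusion holds.
a = 24: σ(24) = 60; 60 ≥ 288/5.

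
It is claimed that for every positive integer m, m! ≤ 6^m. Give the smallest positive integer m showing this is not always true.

m = 14

We need the least positive integer m for which m! > 6^m.
The first 13 eligible values, up to m = 13, all satisfy the conclusion.
m = 14: m! = 87178291200 and 6^m = 78364164096, so 87178291200 > 78364164096.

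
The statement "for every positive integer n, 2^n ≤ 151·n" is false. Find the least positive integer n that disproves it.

For n = 1, 2, 3, 4, 5, 6, 7, 8, 9, 10 the conclusion holds.
n = 11: 2^n = 2048 and 151·n = 1661, so 2048 > 1661.

n = 11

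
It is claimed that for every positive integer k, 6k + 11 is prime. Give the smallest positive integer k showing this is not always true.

For k = 1, 2, 3 the conclusion holds.
k = 4: 6k + 11 = 35 = 5 × 7, composite.
Thus k = 4 disproves the claim, and no smaller k works.

k = 4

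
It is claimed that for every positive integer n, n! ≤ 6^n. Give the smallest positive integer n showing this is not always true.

A counterexample is any positive integer n such that n! > 6^n; we check each in order.
For n = 1, 2, 3, 4, …, 11, 12, 13 the conclusion holds.
n = 14: n! = 87178291200 and 6^n = 78364164096, so 87178291200 > 78364164096.
So n = 14 is the smallest counterexample.

n = 14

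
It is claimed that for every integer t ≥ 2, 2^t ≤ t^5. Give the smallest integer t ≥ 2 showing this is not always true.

We need the least integer t ≥ 2 for which 2^t > t^5.
For t = 2, 3, 4, 5, …, 20, 21, 22 the conclusion holds.
t = 23: 2^t = 8388608 and t^5 = 6436343, so 8388608 > 6436343.

t = 23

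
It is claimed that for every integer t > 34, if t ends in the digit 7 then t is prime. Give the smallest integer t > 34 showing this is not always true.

t = 57

Check each integer t > 34 in order until t ends in the digit 7 but t is not prime.
t = 37: 37 ends in 7 and is prime.
t = 47: 47 ends in 7 and is prime.
t = 57: 57 ends in 7; 57 = 3 × 19, composite.
So t = 57 is the smallest counterexample.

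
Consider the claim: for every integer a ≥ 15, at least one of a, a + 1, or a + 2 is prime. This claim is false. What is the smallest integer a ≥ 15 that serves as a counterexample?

a = 20

Check each integer a ≥ 15 in order until a, a + 1, a + 2 are all composite.
For a = 15, 16, 17, 18, 19 the conclusion holds.
a = 20: 20 = 2 × 10; 21 = 3 × 7; 22 = 2 × 11 — all composite.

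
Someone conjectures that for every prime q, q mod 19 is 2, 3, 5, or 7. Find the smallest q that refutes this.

A counterexample is any prime q such that the claim fails; we check each in order.
The first 4 eligible values, up to q = 7, all satisfy the conclusion.
q = 11: 11 mod 19 = 11 — not in {2, 3, 5, 7}.

q = 11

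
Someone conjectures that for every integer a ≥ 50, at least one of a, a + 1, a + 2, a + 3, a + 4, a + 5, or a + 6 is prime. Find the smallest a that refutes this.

a = 90

A counterexample is any integer a ≥ 50 such that a, a + 1, a + 2, a + 3, a + 4, a + 5, a + 6 are all composite; we check each in order.
For a = 50, 51, 52, 53, …, 87, 88, 89 the conclusion holds.
a = 90: 90 = 2 × 45; 91 = 7 × 13; 92 = 2 × 46; 93 = 3 × 31; 94 = 2 × 47; 95 = 5 × 19; 96 = 2 × 48 — all composite.
Hence a = 90 is a counterexample.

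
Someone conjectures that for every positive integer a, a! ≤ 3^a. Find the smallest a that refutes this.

We need the least positive integer a for which a! > 3^a.
For a = 1, 2, 3, 4, 5, 6 the conclusion holds.
a = 7: a! = 5040 and 3^a = 2187, so 5040 > 2187.
So a = 7 is the smallest counterexample.

a = 7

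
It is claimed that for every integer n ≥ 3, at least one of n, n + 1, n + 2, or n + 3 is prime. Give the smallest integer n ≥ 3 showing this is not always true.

n = 24

The first 21 eligible values, up to n = 23, all satisfy the conclusion.
n = 24: 24 = 2 × 12; 25 = 5 × 5; 26 = 2 × 13; 27 = 3 × 9 — all composite.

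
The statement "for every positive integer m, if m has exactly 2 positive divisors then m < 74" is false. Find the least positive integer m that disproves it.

m = 79

A counterexample is any positive integer m such that m has exactly 2 positive divisors but the claim fails; we check each in order.
For m = 2, 3, 5, 7, …, 67, 71, 73 the conclusion holds.
m = 79: τ(79) = 2; 79 ≥ 74.
So m = 79 is the smallest counterexample.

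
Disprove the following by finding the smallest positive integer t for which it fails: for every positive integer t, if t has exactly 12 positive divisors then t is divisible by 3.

For t = 60, 72, 84, 90, 96, 108, 126, 132 the conclusion holds.
t = 140: τ(140) = 12; 140 mod 3 = 2.

t = 140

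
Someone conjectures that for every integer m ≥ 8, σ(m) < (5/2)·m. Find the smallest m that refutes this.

For m = 8, 9, 10, 11, …, 21, 22, 23 the conclusion holds.
m = 24: σ(24) = 60; 60 ≥ 60.
Hence m = 24 is a counterexample.

m = 24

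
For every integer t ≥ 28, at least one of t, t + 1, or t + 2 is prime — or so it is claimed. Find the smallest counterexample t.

t = 32

For t = 28, 29, 30, 31 the conclusion holds.
t = 32: 32 = 2 × 16; 33 = 3 × 11; 34 = 2 × 17 — all composite.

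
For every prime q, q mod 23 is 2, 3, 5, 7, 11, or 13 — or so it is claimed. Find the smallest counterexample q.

For q = 2, 3, 5, 7, 11, 13 the conclusion holds.
q = 17: 17 mod 23 = 17 — not in {2, 3, 5, 7, 11, 13}.

q = 17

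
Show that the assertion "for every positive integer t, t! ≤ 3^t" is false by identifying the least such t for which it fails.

A counterexample is any positive integer t such that t! > 3^t; we check each in order.
The first 6 eligible values, up to t = 6, all satisfy the conclusion.
t = 7: t! = 5040 and 3^t = 2187, so 5040 > 2187.
Hence t = 7 is a counterexample.

t = 7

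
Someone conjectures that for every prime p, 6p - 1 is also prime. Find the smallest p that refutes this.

p = 11

For p = 2, 3, 5, 7 the conclusion holds.
p = 11: 6p - 1 = 65 = 5 × 13, not prime.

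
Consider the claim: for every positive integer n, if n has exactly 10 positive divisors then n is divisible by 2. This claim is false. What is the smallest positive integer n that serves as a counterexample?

n = 405

Check each positive integer n in order until n has exactly 10 positive divisors but n is not divisible by 2.
For n = 48, 80, 112, 162, 176, 208, 272, 304, 368 the conclusion holds.
n = 405: τ(405) = 10; 405 mod 2 = 1.
So n = 405 is the smallest counterexample.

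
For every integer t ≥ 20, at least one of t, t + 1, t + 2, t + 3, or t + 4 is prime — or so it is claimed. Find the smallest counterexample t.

We need the least integer t ≥ 20 for which t, t + 1, t + 2, t + 3, t + 4 are all composite.
For t = 20, 21, 22, 23 the conclusion holds.
t = 24: 24 = 2 × 12; 25 = 5 × 5; 26 = 2 × 13; 27 = 3 × 9; 28 = 2 × 14 — all composite.

t = 24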